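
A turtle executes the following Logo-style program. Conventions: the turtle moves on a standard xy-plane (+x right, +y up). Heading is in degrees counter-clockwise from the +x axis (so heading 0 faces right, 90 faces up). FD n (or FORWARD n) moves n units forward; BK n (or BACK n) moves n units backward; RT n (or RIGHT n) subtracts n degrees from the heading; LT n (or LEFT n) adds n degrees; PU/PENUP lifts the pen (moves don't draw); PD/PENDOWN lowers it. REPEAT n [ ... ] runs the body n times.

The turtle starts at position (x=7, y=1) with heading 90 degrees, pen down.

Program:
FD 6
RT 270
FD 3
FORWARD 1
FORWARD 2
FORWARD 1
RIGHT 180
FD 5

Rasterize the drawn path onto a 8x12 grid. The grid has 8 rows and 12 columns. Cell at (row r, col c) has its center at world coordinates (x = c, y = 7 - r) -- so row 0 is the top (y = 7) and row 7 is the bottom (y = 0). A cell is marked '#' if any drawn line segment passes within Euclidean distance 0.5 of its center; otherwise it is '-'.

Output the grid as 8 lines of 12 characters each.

Segment 0: (7,1) -> (7,7)
Segment 1: (7,7) -> (4,7)
Segment 2: (4,7) -> (3,7)
Segment 3: (3,7) -> (1,7)
Segment 4: (1,7) -> (0,7)
Segment 5: (0,7) -> (5,7)

Answer: ########----
-------#----
-------#----
-------#----
-------#----
-------#----
-------#----
------------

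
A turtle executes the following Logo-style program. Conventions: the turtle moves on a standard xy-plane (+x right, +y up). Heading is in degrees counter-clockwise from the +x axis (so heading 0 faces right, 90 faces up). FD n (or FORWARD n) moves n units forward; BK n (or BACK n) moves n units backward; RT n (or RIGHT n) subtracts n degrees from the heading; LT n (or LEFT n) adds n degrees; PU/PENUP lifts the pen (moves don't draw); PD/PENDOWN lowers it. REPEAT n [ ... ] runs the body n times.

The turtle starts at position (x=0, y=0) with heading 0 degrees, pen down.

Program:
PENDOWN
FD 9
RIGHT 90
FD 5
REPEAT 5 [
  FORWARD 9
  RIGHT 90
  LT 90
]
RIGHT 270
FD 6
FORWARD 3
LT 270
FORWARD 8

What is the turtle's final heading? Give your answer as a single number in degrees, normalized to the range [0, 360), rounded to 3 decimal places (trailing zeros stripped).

Executing turtle program step by step:
Start: pos=(0,0), heading=0, pen down
PD: pen down
FD 9: (0,0) -> (9,0) [heading=0, draw]
RT 90: heading 0 -> 270
FD 5: (9,0) -> (9,-5) [heading=270, draw]
REPEAT 5 [
  -- iteration 1/5 --
  FD 9: (9,-5) -> (9,-14) [heading=270, draw]
  RT 90: heading 270 -> 180
  LT 90: heading 180 -> 270
  -- iteration 2/5 --
  FD 9: (9,-14) -> (9,-23) [heading=270, draw]
  RT 90: heading 270 -> 180
  LT 90: heading 180 -> 270
  -- iteration 3/5 --
  FD 9: (9,-23) -> (9,-32) [heading=270, draw]
  RT 90: heading 270 -> 180
  LT 90: heading 180 -> 270
  -- iteration 4/5 --
  FD 9: (9,-32) -> (9,-41) [heading=270, draw]
  RT 90: heading 270 -> 180
  LT 90: heading 180 -> 270
  -- iteration 5/5 --
  FD 9: (9,-41) -> (9,-50) [heading=270, draw]
  RT 90: heading 270 -> 180
  LT 90: heading 180 -> 270
]
RT 270: heading 270 -> 0
FD 6: (9,-50) -> (15,-50) [heading=0, draw]
FD 3: (15,-50) -> (18,-50) [heading=0, draw]
LT 270: heading 0 -> 270
FD 8: (18,-50) -> (18,-58) [heading=270, draw]
Final: pos=(18,-58), heading=270, 10 segment(s) drawn

Answer: 270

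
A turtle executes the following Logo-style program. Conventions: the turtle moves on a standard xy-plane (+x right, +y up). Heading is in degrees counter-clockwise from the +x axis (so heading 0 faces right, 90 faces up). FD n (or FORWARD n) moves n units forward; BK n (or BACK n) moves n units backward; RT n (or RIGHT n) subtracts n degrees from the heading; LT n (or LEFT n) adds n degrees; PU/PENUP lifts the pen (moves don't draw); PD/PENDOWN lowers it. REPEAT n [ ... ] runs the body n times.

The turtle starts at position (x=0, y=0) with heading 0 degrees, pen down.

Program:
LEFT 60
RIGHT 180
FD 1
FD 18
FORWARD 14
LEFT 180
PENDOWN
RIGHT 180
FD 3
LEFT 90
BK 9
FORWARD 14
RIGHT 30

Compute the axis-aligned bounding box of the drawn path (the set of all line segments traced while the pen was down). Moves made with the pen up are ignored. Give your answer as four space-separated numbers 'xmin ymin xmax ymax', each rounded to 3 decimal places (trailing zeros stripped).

Executing turtle program step by step:
Start: pos=(0,0), heading=0, pen down
LT 60: heading 0 -> 60
RT 180: heading 60 -> 240
FD 1: (0,0) -> (-0.5,-0.866) [heading=240, draw]
FD 18: (-0.5,-0.866) -> (-9.5,-16.454) [heading=240, draw]
FD 14: (-9.5,-16.454) -> (-16.5,-28.579) [heading=240, draw]
LT 180: heading 240 -> 60
PD: pen down
RT 180: heading 60 -> 240
FD 3: (-16.5,-28.579) -> (-18,-31.177) [heading=240, draw]
LT 90: heading 240 -> 330
BK 9: (-18,-31.177) -> (-25.794,-26.677) [heading=330, draw]
FD 14: (-25.794,-26.677) -> (-13.67,-33.677) [heading=330, draw]
RT 30: heading 330 -> 300
Final: pos=(-13.67,-33.677), heading=300, 6 segment(s) drawn

Segment endpoints: x in {-25.794, -18, -16.5, -13.67, -9.5, -0.5, 0}, y in {-33.677, -31.177, -28.579, -26.677, -16.454, -0.866, 0}
xmin=-25.794, ymin=-33.677, xmax=0, ymax=0

Answer: -25.794 -33.677 0 0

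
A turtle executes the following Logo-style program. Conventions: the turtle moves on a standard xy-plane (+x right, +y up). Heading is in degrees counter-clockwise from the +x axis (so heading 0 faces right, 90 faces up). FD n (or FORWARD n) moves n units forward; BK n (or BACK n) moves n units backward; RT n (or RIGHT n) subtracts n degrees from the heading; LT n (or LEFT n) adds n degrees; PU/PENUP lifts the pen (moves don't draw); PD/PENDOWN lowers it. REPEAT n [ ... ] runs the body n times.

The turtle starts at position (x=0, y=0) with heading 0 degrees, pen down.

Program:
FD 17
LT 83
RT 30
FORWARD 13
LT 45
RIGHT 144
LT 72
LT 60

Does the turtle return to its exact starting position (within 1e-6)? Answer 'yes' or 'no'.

Answer: no

Derivation:
Executing turtle program step by step:
Start: pos=(0,0), heading=0, pen down
FD 17: (0,0) -> (17,0) [heading=0, draw]
LT 83: heading 0 -> 83
RT 30: heading 83 -> 53
FD 13: (17,0) -> (24.824,10.382) [heading=53, draw]
LT 45: heading 53 -> 98
RT 144: heading 98 -> 314
LT 72: heading 314 -> 26
LT 60: heading 26 -> 86
Final: pos=(24.824,10.382), heading=86, 2 segment(s) drawn

Start position: (0, 0)
Final position: (24.824, 10.382)
Distance = 26.907; >= 1e-6 -> NOT closed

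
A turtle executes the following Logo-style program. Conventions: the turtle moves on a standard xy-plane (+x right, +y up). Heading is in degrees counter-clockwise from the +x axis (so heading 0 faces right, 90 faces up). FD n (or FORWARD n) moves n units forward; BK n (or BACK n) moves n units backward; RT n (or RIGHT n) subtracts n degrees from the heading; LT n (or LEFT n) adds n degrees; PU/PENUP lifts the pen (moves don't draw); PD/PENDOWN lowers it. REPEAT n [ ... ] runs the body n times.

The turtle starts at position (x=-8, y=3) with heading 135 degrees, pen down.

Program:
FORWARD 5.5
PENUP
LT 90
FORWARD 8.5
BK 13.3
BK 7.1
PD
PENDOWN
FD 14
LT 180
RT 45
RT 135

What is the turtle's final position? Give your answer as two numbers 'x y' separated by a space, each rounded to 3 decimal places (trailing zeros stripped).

Answer: -13.374 5.404

Derivation:
Executing turtle program step by step:
Start: pos=(-8,3), heading=135, pen down
FD 5.5: (-8,3) -> (-11.889,6.889) [heading=135, draw]
PU: pen up
LT 90: heading 135 -> 225
FD 8.5: (-11.889,6.889) -> (-17.899,0.879) [heading=225, move]
BK 13.3: (-17.899,0.879) -> (-8.495,10.283) [heading=225, move]
BK 7.1: (-8.495,10.283) -> (-3.475,15.304) [heading=225, move]
PD: pen down
PD: pen down
FD 14: (-3.475,15.304) -> (-13.374,5.404) [heading=225, draw]
LT 180: heading 225 -> 45
RT 45: heading 45 -> 0
RT 135: heading 0 -> 225
Final: pos=(-13.374,5.404), heading=225, 2 segment(s) drawn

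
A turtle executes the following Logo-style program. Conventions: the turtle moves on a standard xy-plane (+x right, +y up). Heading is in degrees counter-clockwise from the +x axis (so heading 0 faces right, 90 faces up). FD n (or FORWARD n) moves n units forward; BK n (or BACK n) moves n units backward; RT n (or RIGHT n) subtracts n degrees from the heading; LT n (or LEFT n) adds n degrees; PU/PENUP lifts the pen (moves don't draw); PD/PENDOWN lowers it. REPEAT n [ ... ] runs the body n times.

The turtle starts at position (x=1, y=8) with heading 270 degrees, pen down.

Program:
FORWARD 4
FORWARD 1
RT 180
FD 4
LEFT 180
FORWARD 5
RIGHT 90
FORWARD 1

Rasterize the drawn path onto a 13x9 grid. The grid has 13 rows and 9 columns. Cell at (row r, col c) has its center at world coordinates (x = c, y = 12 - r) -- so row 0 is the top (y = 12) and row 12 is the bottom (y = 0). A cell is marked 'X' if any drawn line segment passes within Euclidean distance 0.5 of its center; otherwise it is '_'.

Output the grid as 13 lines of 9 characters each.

Segment 0: (1,8) -> (1,4)
Segment 1: (1,4) -> (1,3)
Segment 2: (1,3) -> (1,7)
Segment 3: (1,7) -> (1,2)
Segment 4: (1,2) -> (-0,2)

Answer: _________
_________
_________
_________
_X_______
_X_______
_X_______
_X_______
_X_______
_X_______
XX_______
_________
_________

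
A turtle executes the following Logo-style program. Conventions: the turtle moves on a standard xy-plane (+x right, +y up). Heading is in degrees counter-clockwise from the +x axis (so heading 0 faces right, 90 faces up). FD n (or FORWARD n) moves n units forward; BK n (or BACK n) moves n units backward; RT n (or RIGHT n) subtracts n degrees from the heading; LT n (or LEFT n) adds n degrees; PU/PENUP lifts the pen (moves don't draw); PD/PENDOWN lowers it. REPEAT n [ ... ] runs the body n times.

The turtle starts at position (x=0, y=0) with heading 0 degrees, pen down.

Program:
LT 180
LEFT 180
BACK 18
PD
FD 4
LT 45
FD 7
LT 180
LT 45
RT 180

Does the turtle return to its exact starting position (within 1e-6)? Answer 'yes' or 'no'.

Executing turtle program step by step:
Start: pos=(0,0), heading=0, pen down
LT 180: heading 0 -> 180
LT 180: heading 180 -> 0
BK 18: (0,0) -> (-18,0) [heading=0, draw]
PD: pen down
FD 4: (-18,0) -> (-14,0) [heading=0, draw]
LT 45: heading 0 -> 45
FD 7: (-14,0) -> (-9.05,4.95) [heading=45, draw]
LT 180: heading 45 -> 225
LT 45: heading 225 -> 270
RT 180: heading 270 -> 90
Final: pos=(-9.05,4.95), heading=90, 3 segment(s) drawn

Start position: (0, 0)
Final position: (-9.05, 4.95)
Distance = 10.315; >= 1e-6 -> NOT closed

Answer: no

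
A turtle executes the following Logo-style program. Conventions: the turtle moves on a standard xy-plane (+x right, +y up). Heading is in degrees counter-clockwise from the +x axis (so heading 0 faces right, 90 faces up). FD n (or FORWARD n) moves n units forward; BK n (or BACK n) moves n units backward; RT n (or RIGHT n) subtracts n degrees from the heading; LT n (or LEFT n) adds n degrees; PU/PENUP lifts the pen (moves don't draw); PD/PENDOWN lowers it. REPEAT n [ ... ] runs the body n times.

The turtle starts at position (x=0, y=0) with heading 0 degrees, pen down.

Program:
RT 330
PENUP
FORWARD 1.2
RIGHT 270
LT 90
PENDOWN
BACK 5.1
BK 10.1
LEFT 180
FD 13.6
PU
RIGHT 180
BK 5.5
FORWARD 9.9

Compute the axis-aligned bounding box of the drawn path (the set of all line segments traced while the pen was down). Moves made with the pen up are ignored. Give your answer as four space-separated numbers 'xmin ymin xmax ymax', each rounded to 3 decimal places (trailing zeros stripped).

Answer: 1.039 0.6 25.981 15

Derivation:
Executing turtle program step by step:
Start: pos=(0,0), heading=0, pen down
RT 330: heading 0 -> 30
PU: pen up
FD 1.2: (0,0) -> (1.039,0.6) [heading=30, move]
RT 270: heading 30 -> 120
LT 90: heading 120 -> 210
PD: pen down
BK 5.1: (1.039,0.6) -> (5.456,3.15) [heading=210, draw]
BK 10.1: (5.456,3.15) -> (14.203,8.2) [heading=210, draw]
LT 180: heading 210 -> 30
FD 13.6: (14.203,8.2) -> (25.981,15) [heading=30, draw]
PU: pen up
RT 180: heading 30 -> 210
BK 5.5: (25.981,15) -> (30.744,17.75) [heading=210, move]
FD 9.9: (30.744,17.75) -> (22.17,12.8) [heading=210, move]
Final: pos=(22.17,12.8), heading=210, 3 segment(s) drawn

Segment endpoints: x in {1.039, 5.456, 14.203, 25.981}, y in {0.6, 3.15, 8.2, 15}
xmin=1.039, ymin=0.6, xmax=25.981, ymax=15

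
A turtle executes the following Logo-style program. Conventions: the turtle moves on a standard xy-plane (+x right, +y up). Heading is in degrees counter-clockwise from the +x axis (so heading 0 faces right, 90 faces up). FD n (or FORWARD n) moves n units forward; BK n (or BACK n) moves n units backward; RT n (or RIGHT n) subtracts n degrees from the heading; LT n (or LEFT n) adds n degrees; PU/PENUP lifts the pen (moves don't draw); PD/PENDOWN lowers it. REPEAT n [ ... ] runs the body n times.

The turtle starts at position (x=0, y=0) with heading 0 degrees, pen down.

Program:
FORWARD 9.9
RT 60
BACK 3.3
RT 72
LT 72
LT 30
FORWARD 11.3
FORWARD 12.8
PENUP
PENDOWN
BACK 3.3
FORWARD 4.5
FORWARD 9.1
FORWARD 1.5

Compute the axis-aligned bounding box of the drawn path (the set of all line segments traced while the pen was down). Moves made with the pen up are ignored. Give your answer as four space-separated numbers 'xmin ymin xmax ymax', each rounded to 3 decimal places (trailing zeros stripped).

Answer: 0 -15.092 39.34 2.858

Derivation:
Executing turtle program step by step:
Start: pos=(0,0), heading=0, pen down
FD 9.9: (0,0) -> (9.9,0) [heading=0, draw]
RT 60: heading 0 -> 300
BK 3.3: (9.9,0) -> (8.25,2.858) [heading=300, draw]
RT 72: heading 300 -> 228
LT 72: heading 228 -> 300
LT 30: heading 300 -> 330
FD 11.3: (8.25,2.858) -> (18.036,-2.792) [heading=330, draw]
FD 12.8: (18.036,-2.792) -> (29.121,-9.192) [heading=330, draw]
PU: pen up
PD: pen down
BK 3.3: (29.121,-9.192) -> (26.263,-7.542) [heading=330, draw]
FD 4.5: (26.263,-7.542) -> (30.16,-9.792) [heading=330, draw]
FD 9.1: (30.16,-9.792) -> (38.041,-14.342) [heading=330, draw]
FD 1.5: (38.041,-14.342) -> (39.34,-15.092) [heading=330, draw]
Final: pos=(39.34,-15.092), heading=330, 8 segment(s) drawn

Segment endpoints: x in {0, 8.25, 9.9, 18.036, 26.263, 29.121, 30.16, 38.041, 39.34}, y in {-15.092, -14.342, -9.792, -9.192, -7.542, -2.792, 0, 2.858}
xmin=0, ymin=-15.092, xmax=39.34, ymax=2.858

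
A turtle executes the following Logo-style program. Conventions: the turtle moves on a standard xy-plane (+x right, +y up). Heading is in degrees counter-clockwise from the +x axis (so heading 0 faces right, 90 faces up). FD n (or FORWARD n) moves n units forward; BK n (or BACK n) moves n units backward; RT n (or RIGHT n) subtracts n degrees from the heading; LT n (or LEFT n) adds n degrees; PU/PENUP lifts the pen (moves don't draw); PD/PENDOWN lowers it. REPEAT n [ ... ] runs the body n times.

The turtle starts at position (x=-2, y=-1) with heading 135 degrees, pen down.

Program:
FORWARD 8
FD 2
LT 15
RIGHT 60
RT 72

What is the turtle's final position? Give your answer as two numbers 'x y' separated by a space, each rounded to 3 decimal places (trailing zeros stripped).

Answer: -9.071 6.071

Derivation:
Executing turtle program step by step:
Start: pos=(-2,-1), heading=135, pen down
FD 8: (-2,-1) -> (-7.657,4.657) [heading=135, draw]
FD 2: (-7.657,4.657) -> (-9.071,6.071) [heading=135, draw]
LT 15: heading 135 -> 150
RT 60: heading 150 -> 90
RT 72: heading 90 -> 18
Final: pos=(-9.071,6.071), heading=18, 2 segment(s) drawn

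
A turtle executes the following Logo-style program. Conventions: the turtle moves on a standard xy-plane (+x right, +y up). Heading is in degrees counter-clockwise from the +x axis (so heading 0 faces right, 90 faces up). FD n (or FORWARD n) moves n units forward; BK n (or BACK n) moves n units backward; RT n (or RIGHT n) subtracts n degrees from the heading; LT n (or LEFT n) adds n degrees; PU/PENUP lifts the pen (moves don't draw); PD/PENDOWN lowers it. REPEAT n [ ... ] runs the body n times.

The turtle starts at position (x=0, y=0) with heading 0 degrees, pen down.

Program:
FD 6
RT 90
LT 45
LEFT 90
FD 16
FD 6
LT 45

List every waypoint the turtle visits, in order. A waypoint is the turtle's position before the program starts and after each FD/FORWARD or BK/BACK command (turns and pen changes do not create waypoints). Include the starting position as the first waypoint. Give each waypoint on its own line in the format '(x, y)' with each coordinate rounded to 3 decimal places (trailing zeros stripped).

Answer: (0, 0)
(6, 0)
(17.314, 11.314)
(21.556, 15.556)

Derivation:
Executing turtle program step by step:
Start: pos=(0,0), heading=0, pen down
FD 6: (0,0) -> (6,0) [heading=0, draw]
RT 90: heading 0 -> 270
LT 45: heading 270 -> 315
LT 90: heading 315 -> 45
FD 16: (6,0) -> (17.314,11.314) [heading=45, draw]
FD 6: (17.314,11.314) -> (21.556,15.556) [heading=45, draw]
LT 45: heading 45 -> 90
Final: pos=(21.556,15.556), heading=90, 3 segment(s) drawn
Waypoints (4 total):
(0, 0)
(6, 0)
(17.314, 11.314)
(21.556, 15.556)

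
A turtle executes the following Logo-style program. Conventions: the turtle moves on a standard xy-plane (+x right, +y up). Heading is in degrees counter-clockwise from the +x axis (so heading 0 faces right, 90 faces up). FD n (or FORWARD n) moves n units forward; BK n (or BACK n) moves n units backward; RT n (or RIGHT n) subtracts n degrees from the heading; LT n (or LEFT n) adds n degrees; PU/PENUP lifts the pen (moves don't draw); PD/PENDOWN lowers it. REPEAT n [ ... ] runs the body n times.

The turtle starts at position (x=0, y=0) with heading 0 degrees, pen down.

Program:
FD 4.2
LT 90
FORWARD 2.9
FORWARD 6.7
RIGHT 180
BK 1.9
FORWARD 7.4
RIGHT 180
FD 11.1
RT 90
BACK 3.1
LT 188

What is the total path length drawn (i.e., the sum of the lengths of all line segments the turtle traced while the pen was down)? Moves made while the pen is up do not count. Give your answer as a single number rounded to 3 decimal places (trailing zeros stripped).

Executing turtle program step by step:
Start: pos=(0,0), heading=0, pen down
FD 4.2: (0,0) -> (4.2,0) [heading=0, draw]
LT 90: heading 0 -> 90
FD 2.9: (4.2,0) -> (4.2,2.9) [heading=90, draw]
FD 6.7: (4.2,2.9) -> (4.2,9.6) [heading=90, draw]
RT 180: heading 90 -> 270
BK 1.9: (4.2,9.6) -> (4.2,11.5) [heading=270, draw]
FD 7.4: (4.2,11.5) -> (4.2,4.1) [heading=270, draw]
RT 180: heading 270 -> 90
FD 11.1: (4.2,4.1) -> (4.2,15.2) [heading=90, draw]
RT 90: heading 90 -> 0
BK 3.1: (4.2,15.2) -> (1.1,15.2) [heading=0, draw]
LT 188: heading 0 -> 188
Final: pos=(1.1,15.2), heading=188, 7 segment(s) drawn

Segment lengths:
  seg 1: (0,0) -> (4.2,0), length = 4.2
  seg 2: (4.2,0) -> (4.2,2.9), length = 2.9
  seg 3: (4.2,2.9) -> (4.2,9.6), length = 6.7
  seg 4: (4.2,9.6) -> (4.2,11.5), length = 1.9
  seg 5: (4.2,11.5) -> (4.2,4.1), length = 7.4
  seg 6: (4.2,4.1) -> (4.2,15.2), length = 11.1
  seg 7: (4.2,15.2) -> (1.1,15.2), length = 3.1
Total = 37.3

Answer: 37.3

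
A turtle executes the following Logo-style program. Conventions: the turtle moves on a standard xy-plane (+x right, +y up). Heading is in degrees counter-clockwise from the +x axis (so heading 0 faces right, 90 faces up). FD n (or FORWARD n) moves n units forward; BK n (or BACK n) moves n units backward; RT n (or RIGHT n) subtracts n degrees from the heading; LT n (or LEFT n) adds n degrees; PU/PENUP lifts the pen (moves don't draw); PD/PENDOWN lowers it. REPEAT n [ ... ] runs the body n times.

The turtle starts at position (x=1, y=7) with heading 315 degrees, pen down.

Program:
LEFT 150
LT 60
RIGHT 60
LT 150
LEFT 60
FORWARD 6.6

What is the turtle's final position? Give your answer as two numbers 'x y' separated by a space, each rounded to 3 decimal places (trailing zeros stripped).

Answer: 5.667 2.333

Derivation:
Executing turtle program step by step:
Start: pos=(1,7), heading=315, pen down
LT 150: heading 315 -> 105
LT 60: heading 105 -> 165
RT 60: heading 165 -> 105
LT 150: heading 105 -> 255
LT 60: heading 255 -> 315
FD 6.6: (1,7) -> (5.667,2.333) [heading=315, draw]
Final: pos=(5.667,2.333), heading=315, 1 segment(s) drawn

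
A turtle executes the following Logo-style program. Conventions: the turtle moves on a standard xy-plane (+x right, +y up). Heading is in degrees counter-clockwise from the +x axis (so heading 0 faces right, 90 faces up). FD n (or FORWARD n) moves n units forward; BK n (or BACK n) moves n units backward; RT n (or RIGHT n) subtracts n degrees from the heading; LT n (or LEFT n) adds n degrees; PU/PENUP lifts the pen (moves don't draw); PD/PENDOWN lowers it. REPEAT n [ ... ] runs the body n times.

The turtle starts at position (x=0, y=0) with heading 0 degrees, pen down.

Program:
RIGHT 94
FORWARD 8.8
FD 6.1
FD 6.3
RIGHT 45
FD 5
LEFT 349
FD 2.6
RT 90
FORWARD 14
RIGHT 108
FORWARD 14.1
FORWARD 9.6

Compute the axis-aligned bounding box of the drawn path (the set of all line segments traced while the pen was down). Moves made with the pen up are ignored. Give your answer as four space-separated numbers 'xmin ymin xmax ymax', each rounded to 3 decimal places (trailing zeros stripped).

Answer: -14.504 -25.729 8.678 0

Derivation:
Executing turtle program step by step:
Start: pos=(0,0), heading=0, pen down
RT 94: heading 0 -> 266
FD 8.8: (0,0) -> (-0.614,-8.779) [heading=266, draw]
FD 6.1: (-0.614,-8.779) -> (-1.039,-14.864) [heading=266, draw]
FD 6.3: (-1.039,-14.864) -> (-1.479,-21.148) [heading=266, draw]
RT 45: heading 266 -> 221
FD 5: (-1.479,-21.148) -> (-5.252,-24.429) [heading=221, draw]
LT 349: heading 221 -> 210
FD 2.6: (-5.252,-24.429) -> (-7.504,-25.729) [heading=210, draw]
RT 90: heading 210 -> 120
FD 14: (-7.504,-25.729) -> (-14.504,-13.604) [heading=120, draw]
RT 108: heading 120 -> 12
FD 14.1: (-14.504,-13.604) -> (-0.712,-10.673) [heading=12, draw]
FD 9.6: (-0.712,-10.673) -> (8.678,-8.677) [heading=12, draw]
Final: pos=(8.678,-8.677), heading=12, 8 segment(s) drawn

Segment endpoints: x in {-14.504, -7.504, -5.252, -1.479, -1.039, -0.712, -0.614, 0, 8.678}, y in {-25.729, -24.429, -21.148, -14.864, -13.604, -10.673, -8.779, -8.677, 0}
xmin=-14.504, ymin=-25.729, xmax=8.678, ymax=0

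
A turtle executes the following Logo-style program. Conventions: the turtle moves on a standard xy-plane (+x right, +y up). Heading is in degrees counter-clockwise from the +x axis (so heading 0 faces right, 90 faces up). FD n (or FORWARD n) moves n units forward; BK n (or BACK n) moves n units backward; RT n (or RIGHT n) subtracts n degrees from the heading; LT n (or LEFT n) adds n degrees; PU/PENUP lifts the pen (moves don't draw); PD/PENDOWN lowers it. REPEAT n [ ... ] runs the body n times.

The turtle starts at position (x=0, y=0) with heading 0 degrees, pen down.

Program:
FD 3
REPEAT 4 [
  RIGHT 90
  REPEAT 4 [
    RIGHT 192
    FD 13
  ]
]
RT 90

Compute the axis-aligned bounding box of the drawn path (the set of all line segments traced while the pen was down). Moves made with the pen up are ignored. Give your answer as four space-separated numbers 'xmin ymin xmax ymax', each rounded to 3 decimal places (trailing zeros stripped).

Answer: -8.768 -9.165 12.631 12.716

Derivation:
Executing turtle program step by step:
Start: pos=(0,0), heading=0, pen down
FD 3: (0,0) -> (3,0) [heading=0, draw]
REPEAT 4 [
  -- iteration 1/4 --
  RT 90: heading 0 -> 270
  REPEAT 4 [
    -- iteration 1/4 --
    RT 192: heading 270 -> 78
    FD 13: (3,0) -> (5.703,12.716) [heading=78, draw]
    -- iteration 2/4 --
    RT 192: heading 78 -> 246
    FD 13: (5.703,12.716) -> (0.415,0.84) [heading=246, draw]
    -- iteration 3/4 --
    RT 192: heading 246 -> 54
    FD 13: (0.415,0.84) -> (8.056,11.357) [heading=54, draw]
    -- iteration 4/4 --
    RT 192: heading 54 -> 222
    FD 13: (8.056,11.357) -> (-1.604,2.658) [heading=222, draw]
  ]
  -- iteration 2/4 --
  RT 90: heading 222 -> 132
  REPEAT 4 [
    -- iteration 1/4 --
    RT 192: heading 132 -> 300
    FD 13: (-1.604,2.658) -> (4.896,-8.6) [heading=300, draw]
    -- iteration 2/4 --
    RT 192: heading 300 -> 108
    FD 13: (4.896,-8.6) -> (0.878,3.764) [heading=108, draw]
    -- iteration 3/4 --
    RT 192: heading 108 -> 276
    FD 13: (0.878,3.764) -> (2.237,-9.165) [heading=276, draw]
    -- iteration 4/4 --
    RT 192: heading 276 -> 84
    FD 13: (2.237,-9.165) -> (3.596,3.764) [heading=84, draw]
  ]
  -- iteration 3/4 --
  RT 90: heading 84 -> 354
  REPEAT 4 [
    -- iteration 1/4 --
    RT 192: heading 354 -> 162
    FD 13: (3.596,3.764) -> (-8.768,7.781) [heading=162, draw]
    -- iteration 2/4 --
    RT 192: heading 162 -> 330
    FD 13: (-8.768,7.781) -> (2.491,1.281) [heading=330, draw]
    -- iteration 3/4 --
    RT 192: heading 330 -> 138
    FD 13: (2.491,1.281) -> (-7.17,9.98) [heading=138, draw]
    -- iteration 4/4 --
    RT 192: heading 138 -> 306
    FD 13: (-7.17,9.98) -> (0.471,-0.538) [heading=306, draw]
  ]
  -- iteration 4/4 --
  RT 90: heading 306 -> 216
  REPEAT 4 [
    -- iteration 1/4 --
    RT 192: heading 216 -> 24
    FD 13: (0.471,-0.538) -> (12.347,4.75) [heading=24, draw]
    -- iteration 2/4 --
    RT 192: heading 24 -> 192
    FD 13: (12.347,4.75) -> (-0.369,2.047) [heading=192, draw]
    -- iteration 3/4 --
    RT 192: heading 192 -> 0
    FD 13: (-0.369,2.047) -> (12.631,2.047) [heading=0, draw]
    -- iteration 4/4 --
    RT 192: heading 0 -> 168
    FD 13: (12.631,2.047) -> (-0.085,4.75) [heading=168, draw]
  ]
]
RT 90: heading 168 -> 78
Final: pos=(-0.085,4.75), heading=78, 17 segment(s) drawn

Segment endpoints: x in {-8.768, -7.17, -1.604, -0.369, -0.085, 0, 0.415, 0.471, 0.878, 2.237, 2.491, 3, 3.596, 4.896, 5.703, 8.056, 12.347, 12.631}, y in {-9.165, -8.6, -0.538, 0, 0.84, 1.281, 2.047, 2.047, 2.658, 3.764, 3.764, 4.75, 4.75, 7.781, 9.98, 11.357, 12.716}
xmin=-8.768, ymin=-9.165, xmax=12.631, ymax=12.716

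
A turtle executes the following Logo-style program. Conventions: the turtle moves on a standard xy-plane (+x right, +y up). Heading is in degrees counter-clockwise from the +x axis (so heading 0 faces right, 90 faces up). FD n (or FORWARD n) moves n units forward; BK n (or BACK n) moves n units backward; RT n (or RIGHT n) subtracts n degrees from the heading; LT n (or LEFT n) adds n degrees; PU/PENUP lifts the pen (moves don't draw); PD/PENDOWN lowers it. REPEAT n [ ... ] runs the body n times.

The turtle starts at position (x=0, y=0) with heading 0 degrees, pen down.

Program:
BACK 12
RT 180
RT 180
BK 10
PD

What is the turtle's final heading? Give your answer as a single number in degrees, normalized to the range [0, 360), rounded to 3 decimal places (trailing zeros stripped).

Executing turtle program step by step:
Start: pos=(0,0), heading=0, pen down
BK 12: (0,0) -> (-12,0) [heading=0, draw]
RT 180: heading 0 -> 180
RT 180: heading 180 -> 0
BK 10: (-12,0) -> (-22,0) [heading=0, draw]
PD: pen down
Final: pos=(-22,0), heading=0, 2 segment(s) drawn

Answer: 0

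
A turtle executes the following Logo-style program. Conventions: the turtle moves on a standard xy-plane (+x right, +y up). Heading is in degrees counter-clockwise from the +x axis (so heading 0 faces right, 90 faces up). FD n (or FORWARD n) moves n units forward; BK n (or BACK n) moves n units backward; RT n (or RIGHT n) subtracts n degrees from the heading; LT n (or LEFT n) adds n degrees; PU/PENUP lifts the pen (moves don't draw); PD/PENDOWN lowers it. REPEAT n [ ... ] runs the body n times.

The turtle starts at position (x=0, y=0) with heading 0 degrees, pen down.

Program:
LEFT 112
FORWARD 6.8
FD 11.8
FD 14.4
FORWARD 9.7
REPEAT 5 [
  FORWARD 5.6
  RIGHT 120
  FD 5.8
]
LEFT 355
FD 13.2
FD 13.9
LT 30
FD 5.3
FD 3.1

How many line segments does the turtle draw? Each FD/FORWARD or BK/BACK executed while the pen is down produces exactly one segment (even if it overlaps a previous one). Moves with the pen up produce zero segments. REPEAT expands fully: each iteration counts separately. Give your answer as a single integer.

Answer: 18

Derivation:
Executing turtle program step by step:
Start: pos=(0,0), heading=0, pen down
LT 112: heading 0 -> 112
FD 6.8: (0,0) -> (-2.547,6.305) [heading=112, draw]
FD 11.8: (-2.547,6.305) -> (-6.968,17.246) [heading=112, draw]
FD 14.4: (-6.968,17.246) -> (-12.362,30.597) [heading=112, draw]
FD 9.7: (-12.362,30.597) -> (-15.996,39.591) [heading=112, draw]
REPEAT 5 [
  -- iteration 1/5 --
  FD 5.6: (-15.996,39.591) -> (-18.093,44.783) [heading=112, draw]
  RT 120: heading 112 -> 352
  FD 5.8: (-18.093,44.783) -> (-12.35,43.976) [heading=352, draw]
  -- iteration 2/5 --
  FD 5.6: (-12.35,43.976) -> (-6.804,43.196) [heading=352, draw]
  RT 120: heading 352 -> 232
  FD 5.8: (-6.804,43.196) -> (-10.375,38.626) [heading=232, draw]
  -- iteration 3/5 --
  FD 5.6: (-10.375,38.626) -> (-13.823,34.213) [heading=232, draw]
  RT 120: heading 232 -> 112
  FD 5.8: (-13.823,34.213) -> (-15.996,39.591) [heading=112, draw]
  -- iteration 4/5 --
  FD 5.6: (-15.996,39.591) -> (-18.093,44.783) [heading=112, draw]
  RT 120: heading 112 -> 352
  FD 5.8: (-18.093,44.783) -> (-12.35,43.976) [heading=352, draw]
  -- iteration 5/5 --
  FD 5.6: (-12.35,43.976) -> (-6.804,43.196) [heading=352, draw]
  RT 120: heading 352 -> 232
  FD 5.8: (-6.804,43.196) -> (-10.375,38.626) [heading=232, draw]
]
LT 355: heading 232 -> 227
FD 13.2: (-10.375,38.626) -> (-19.378,28.972) [heading=227, draw]
FD 13.9: (-19.378,28.972) -> (-28.857,18.806) [heading=227, draw]
LT 30: heading 227 -> 257
FD 5.3: (-28.857,18.806) -> (-30.05,13.642) [heading=257, draw]
FD 3.1: (-30.05,13.642) -> (-30.747,10.622) [heading=257, draw]
Final: pos=(-30.747,10.622), heading=257, 18 segment(s) drawn
Segments drawn: 18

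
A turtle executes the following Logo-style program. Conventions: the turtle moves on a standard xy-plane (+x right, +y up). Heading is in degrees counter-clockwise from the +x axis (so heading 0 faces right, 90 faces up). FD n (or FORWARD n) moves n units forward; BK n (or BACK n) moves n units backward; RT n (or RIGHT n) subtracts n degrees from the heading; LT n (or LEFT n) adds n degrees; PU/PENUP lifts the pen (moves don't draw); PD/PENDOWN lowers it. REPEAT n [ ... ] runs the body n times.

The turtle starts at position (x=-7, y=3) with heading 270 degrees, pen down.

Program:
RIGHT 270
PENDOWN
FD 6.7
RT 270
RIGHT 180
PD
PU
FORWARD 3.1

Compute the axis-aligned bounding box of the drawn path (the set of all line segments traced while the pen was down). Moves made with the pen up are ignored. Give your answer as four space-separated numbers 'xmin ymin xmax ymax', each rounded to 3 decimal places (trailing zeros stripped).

Executing turtle program step by step:
Start: pos=(-7,3), heading=270, pen down
RT 270: heading 270 -> 0
PD: pen down
FD 6.7: (-7,3) -> (-0.3,3) [heading=0, draw]
RT 270: heading 0 -> 90
RT 180: heading 90 -> 270
PD: pen down
PU: pen up
FD 3.1: (-0.3,3) -> (-0.3,-0.1) [heading=270, move]
Final: pos=(-0.3,-0.1), heading=270, 1 segment(s) drawn

Segment endpoints: x in {-7, -0.3}, y in {3}
xmin=-7, ymin=3, xmax=-0.3, ymax=3

Answer: -7 3 -0.3 3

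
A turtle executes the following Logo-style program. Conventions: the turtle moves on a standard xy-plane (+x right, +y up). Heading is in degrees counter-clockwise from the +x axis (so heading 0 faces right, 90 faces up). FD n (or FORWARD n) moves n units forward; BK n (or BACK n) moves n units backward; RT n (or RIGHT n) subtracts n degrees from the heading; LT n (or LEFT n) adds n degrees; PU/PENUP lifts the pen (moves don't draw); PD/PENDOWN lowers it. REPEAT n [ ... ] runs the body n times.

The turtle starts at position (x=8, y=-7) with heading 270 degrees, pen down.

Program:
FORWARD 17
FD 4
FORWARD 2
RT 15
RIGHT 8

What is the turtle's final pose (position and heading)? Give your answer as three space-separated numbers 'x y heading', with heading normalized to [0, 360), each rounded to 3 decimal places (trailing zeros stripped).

Answer: 8 -30 247

Derivation:
Executing turtle program step by step:
Start: pos=(8,-7), heading=270, pen down
FD 17: (8,-7) -> (8,-24) [heading=270, draw]
FD 4: (8,-24) -> (8,-28) [heading=270, draw]
FD 2: (8,-28) -> (8,-30) [heading=270, draw]
RT 15: heading 270 -> 255
RT 8: heading 255 -> 247
Final: pos=(8,-30), heading=247, 3 segment(s) drawn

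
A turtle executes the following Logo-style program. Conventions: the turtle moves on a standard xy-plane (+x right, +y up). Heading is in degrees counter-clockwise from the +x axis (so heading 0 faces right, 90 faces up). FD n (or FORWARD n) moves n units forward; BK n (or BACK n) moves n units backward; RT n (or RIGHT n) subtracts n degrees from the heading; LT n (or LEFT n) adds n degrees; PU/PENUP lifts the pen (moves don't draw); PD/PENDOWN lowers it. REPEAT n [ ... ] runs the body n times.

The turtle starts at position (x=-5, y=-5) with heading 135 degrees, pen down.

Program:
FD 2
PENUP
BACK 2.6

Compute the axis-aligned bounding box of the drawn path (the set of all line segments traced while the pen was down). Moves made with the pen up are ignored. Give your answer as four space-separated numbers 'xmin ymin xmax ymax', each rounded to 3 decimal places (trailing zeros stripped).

Executing turtle program step by step:
Start: pos=(-5,-5), heading=135, pen down
FD 2: (-5,-5) -> (-6.414,-3.586) [heading=135, draw]
PU: pen up
BK 2.6: (-6.414,-3.586) -> (-4.576,-5.424) [heading=135, move]
Final: pos=(-4.576,-5.424), heading=135, 1 segment(s) drawn

Segment endpoints: x in {-6.414, -5}, y in {-5, -3.586}
xmin=-6.414, ymin=-5, xmax=-5, ymax=-3.586

Answer: -6.414 -5 -5 -3.586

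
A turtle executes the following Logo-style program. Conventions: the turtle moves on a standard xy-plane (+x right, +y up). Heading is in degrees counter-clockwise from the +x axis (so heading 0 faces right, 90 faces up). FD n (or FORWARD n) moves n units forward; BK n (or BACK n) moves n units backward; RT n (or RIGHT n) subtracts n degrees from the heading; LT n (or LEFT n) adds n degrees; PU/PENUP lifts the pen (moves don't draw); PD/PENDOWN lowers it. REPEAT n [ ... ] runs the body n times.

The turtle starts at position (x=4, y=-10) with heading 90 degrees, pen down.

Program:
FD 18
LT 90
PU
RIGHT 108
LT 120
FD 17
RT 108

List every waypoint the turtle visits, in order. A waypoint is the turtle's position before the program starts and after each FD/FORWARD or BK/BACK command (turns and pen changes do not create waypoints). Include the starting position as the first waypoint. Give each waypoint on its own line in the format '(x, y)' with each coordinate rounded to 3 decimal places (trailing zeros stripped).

Answer: (4, -10)
(4, 8)
(-12.629, 4.466)

Derivation:
Executing turtle program step by step:
Start: pos=(4,-10), heading=90, pen down
FD 18: (4,-10) -> (4,8) [heading=90, draw]
LT 90: heading 90 -> 180
PU: pen up
RT 108: heading 180 -> 72
LT 120: heading 72 -> 192
FD 17: (4,8) -> (-12.629,4.466) [heading=192, move]
RT 108: heading 192 -> 84
Final: pos=(-12.629,4.466), heading=84, 1 segment(s) drawn
Waypoints (3 total):
(4, -10)
(4, 8)
(-12.629, 4.466)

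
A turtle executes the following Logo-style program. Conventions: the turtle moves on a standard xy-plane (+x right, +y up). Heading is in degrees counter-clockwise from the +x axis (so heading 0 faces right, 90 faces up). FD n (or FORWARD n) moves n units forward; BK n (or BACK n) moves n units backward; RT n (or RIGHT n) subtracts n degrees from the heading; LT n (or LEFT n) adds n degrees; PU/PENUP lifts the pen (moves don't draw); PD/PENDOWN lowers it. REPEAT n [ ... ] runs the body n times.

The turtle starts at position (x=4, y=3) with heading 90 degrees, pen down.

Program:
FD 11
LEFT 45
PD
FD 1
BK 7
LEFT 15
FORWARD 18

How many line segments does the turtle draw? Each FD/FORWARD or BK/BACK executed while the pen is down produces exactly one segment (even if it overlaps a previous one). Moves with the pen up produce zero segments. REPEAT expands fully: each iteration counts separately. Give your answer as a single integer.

Answer: 4

Derivation:
Executing turtle program step by step:
Start: pos=(4,3), heading=90, pen down
FD 11: (4,3) -> (4,14) [heading=90, draw]
LT 45: heading 90 -> 135
PD: pen down
FD 1: (4,14) -> (3.293,14.707) [heading=135, draw]
BK 7: (3.293,14.707) -> (8.243,9.757) [heading=135, draw]
LT 15: heading 135 -> 150
FD 18: (8.243,9.757) -> (-7.346,18.757) [heading=150, draw]
Final: pos=(-7.346,18.757), heading=150, 4 segment(s) drawn
Segments drawn: 4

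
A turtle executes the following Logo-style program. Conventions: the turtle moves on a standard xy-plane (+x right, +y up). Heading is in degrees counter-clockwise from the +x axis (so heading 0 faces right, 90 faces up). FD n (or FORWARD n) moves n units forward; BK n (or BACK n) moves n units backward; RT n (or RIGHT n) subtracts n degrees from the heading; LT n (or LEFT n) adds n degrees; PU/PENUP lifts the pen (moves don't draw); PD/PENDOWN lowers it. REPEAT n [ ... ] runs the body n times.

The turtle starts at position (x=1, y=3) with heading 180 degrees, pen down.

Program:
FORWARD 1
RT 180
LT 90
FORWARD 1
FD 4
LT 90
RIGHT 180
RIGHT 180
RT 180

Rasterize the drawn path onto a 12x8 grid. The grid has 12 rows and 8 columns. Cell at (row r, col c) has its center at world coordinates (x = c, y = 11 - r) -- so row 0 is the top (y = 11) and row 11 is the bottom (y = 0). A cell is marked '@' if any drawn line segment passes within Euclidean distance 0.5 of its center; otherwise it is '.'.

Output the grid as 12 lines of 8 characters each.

Segment 0: (1,3) -> (0,3)
Segment 1: (0,3) -> (0,4)
Segment 2: (0,4) -> (0,8)

Answer: ........
........
........
@.......
@.......
@.......
@.......
@.......
@@......
........
........
........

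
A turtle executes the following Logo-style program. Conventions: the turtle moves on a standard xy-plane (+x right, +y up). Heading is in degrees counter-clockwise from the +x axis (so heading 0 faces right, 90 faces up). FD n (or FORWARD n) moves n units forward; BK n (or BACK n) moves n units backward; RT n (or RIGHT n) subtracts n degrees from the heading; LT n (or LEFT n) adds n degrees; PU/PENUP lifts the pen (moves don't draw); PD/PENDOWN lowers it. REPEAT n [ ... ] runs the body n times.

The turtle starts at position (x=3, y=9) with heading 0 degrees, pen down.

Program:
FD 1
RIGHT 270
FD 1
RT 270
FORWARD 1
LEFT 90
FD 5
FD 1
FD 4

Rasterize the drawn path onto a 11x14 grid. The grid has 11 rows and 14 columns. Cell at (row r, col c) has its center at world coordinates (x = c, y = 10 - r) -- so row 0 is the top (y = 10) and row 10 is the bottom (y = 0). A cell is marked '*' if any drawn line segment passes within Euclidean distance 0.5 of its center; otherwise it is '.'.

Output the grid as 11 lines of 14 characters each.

Answer: ...**.........
...**.........
...*..........
...*..........
...*..........
...*..........
...*..........
...*..........
...*..........
...*..........
...*..........

Derivation:
Segment 0: (3,9) -> (4,9)
Segment 1: (4,9) -> (4,10)
Segment 2: (4,10) -> (3,10)
Segment 3: (3,10) -> (3,5)
Segment 4: (3,5) -> (3,4)
Segment 5: (3,4) -> (3,0)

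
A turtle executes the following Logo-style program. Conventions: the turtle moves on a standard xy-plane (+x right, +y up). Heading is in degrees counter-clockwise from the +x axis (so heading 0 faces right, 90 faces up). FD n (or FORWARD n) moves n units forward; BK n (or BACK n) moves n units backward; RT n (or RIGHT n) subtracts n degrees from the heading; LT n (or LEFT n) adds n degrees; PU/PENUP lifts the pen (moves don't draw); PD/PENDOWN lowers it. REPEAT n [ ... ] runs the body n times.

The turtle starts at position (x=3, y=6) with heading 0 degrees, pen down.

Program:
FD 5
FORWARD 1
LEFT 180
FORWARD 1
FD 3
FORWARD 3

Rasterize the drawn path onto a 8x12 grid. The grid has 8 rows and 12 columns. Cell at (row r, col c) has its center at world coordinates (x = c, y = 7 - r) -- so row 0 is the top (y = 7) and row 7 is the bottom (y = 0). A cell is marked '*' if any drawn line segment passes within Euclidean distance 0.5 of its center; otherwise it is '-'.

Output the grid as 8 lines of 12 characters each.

Segment 0: (3,6) -> (8,6)
Segment 1: (8,6) -> (9,6)
Segment 2: (9,6) -> (8,6)
Segment 3: (8,6) -> (5,6)
Segment 4: (5,6) -> (2,6)

Answer: ------------
--********--
------------
------------
------------
------------
------------
------------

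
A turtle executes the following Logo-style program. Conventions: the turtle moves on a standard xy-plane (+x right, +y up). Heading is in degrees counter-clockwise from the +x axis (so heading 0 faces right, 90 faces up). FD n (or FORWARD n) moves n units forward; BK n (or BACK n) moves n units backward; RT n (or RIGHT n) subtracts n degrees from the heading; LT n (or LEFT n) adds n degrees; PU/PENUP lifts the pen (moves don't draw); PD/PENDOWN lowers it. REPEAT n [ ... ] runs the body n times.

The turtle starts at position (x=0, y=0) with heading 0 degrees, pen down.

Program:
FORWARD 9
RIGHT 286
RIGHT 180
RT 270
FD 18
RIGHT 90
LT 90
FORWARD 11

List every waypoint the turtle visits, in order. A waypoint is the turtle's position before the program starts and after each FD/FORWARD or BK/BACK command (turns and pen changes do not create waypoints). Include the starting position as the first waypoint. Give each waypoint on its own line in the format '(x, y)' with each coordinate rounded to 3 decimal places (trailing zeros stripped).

Answer: (0, 0)
(9, 0)
(26.303, -4.961)
(36.877, -7.993)

Derivation:
Executing turtle program step by step:
Start: pos=(0,0), heading=0, pen down
FD 9: (0,0) -> (9,0) [heading=0, draw]
RT 286: heading 0 -> 74
RT 180: heading 74 -> 254
RT 270: heading 254 -> 344
FD 18: (9,0) -> (26.303,-4.961) [heading=344, draw]
RT 90: heading 344 -> 254
LT 90: heading 254 -> 344
FD 11: (26.303,-4.961) -> (36.877,-7.993) [heading=344, draw]
Final: pos=(36.877,-7.993), heading=344, 3 segment(s) drawn
Waypoints (4 total):
(0, 0)
(9, 0)
(26.303, -4.961)
(36.877, -7.993)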